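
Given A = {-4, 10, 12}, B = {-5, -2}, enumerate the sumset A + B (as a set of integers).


A + B = {a + b : a ∈ A, b ∈ B}.
Enumerate all |A|·|B| = 3·2 = 6 pairs (a, b) and collect distinct sums.
a = -4: -4+-5=-9, -4+-2=-6
a = 10: 10+-5=5, 10+-2=8
a = 12: 12+-5=7, 12+-2=10
Collecting distinct sums: A + B = {-9, -6, 5, 7, 8, 10}
|A + B| = 6

A + B = {-9, -6, 5, 7, 8, 10}


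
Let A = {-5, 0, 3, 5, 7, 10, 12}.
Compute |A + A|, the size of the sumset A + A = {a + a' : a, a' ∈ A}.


A + A = {a + a' : a, a' ∈ A}; |A| = 7.
General bounds: 2|A| - 1 ≤ |A + A| ≤ |A|(|A|+1)/2, i.e. 13 ≤ |A + A| ≤ 28.
Lower bound 2|A|-1 is attained iff A is an arithmetic progression.
Enumerate sums a + a' for a ≤ a' (symmetric, so this suffices):
a = -5: -5+-5=-10, -5+0=-5, -5+3=-2, -5+5=0, -5+7=2, -5+10=5, -5+12=7
a = 0: 0+0=0, 0+3=3, 0+5=5, 0+7=7, 0+10=10, 0+12=12
a = 3: 3+3=6, 3+5=8, 3+7=10, 3+10=13, 3+12=15
a = 5: 5+5=10, 5+7=12, 5+10=15, 5+12=17
a = 7: 7+7=14, 7+10=17, 7+12=19
a = 10: 10+10=20, 10+12=22
a = 12: 12+12=24
Distinct sums: {-10, -5, -2, 0, 2, 3, 5, 6, 7, 8, 10, 12, 13, 14, 15, 17, 19, 20, 22, 24}
|A + A| = 20

|A + A| = 20


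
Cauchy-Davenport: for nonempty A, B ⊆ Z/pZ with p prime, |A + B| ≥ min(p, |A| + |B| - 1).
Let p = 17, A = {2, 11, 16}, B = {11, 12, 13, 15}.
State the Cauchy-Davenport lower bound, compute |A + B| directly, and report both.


Cauchy-Davenport: |A + B| ≥ min(p, |A| + |B| - 1) for A, B nonempty in Z/pZ.
|A| = 3, |B| = 4, p = 17.
CD lower bound = min(17, 3 + 4 - 1) = min(17, 6) = 6.
Compute A + B mod 17 directly:
a = 2: 2+11=13, 2+12=14, 2+13=15, 2+15=0
a = 11: 11+11=5, 11+12=6, 11+13=7, 11+15=9
a = 16: 16+11=10, 16+12=11, 16+13=12, 16+15=14
A + B = {0, 5, 6, 7, 9, 10, 11, 12, 13, 14, 15}, so |A + B| = 11.
Verify: 11 ≥ 6? Yes ✓.

CD lower bound = 6, actual |A + B| = 11.


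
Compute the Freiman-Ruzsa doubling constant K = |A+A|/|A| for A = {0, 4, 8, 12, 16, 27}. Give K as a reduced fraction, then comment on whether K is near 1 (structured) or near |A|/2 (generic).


|A| = 6.
Compute A + A by enumerating all 36 pairs.
A + A = {0, 4, 8, 12, 16, 20, 24, 27, 28, 31, 32, 35, 39, 43, 54}, so |A + A| = 15.
K = |A + A| / |A| = 15/6 = 5/2 ≈ 2.5000.
Reference: AP of size 6 gives K = 11/6 ≈ 1.8333; a fully generic set of size 6 gives K ≈ 3.5000.

|A| = 6, |A + A| = 15, K = 15/6 = 5/2.


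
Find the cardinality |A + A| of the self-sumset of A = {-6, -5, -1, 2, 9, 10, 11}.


A + A = {a + a' : a, a' ∈ A}; |A| = 7.
General bounds: 2|A| - 1 ≤ |A + A| ≤ |A|(|A|+1)/2, i.e. 13 ≤ |A + A| ≤ 28.
Lower bound 2|A|-1 is attained iff A is an arithmetic progression.
Enumerate sums a + a' for a ≤ a' (symmetric, so this suffices):
a = -6: -6+-6=-12, -6+-5=-11, -6+-1=-7, -6+2=-4, -6+9=3, -6+10=4, -6+11=5
a = -5: -5+-5=-10, -5+-1=-6, -5+2=-3, -5+9=4, -5+10=5, -5+11=6
a = -1: -1+-1=-2, -1+2=1, -1+9=8, -1+10=9, -1+11=10
a = 2: 2+2=4, 2+9=11, 2+10=12, 2+11=13
a = 9: 9+9=18, 9+10=19, 9+11=20
a = 10: 10+10=20, 10+11=21
a = 11: 11+11=22
Distinct sums: {-12, -11, -10, -7, -6, -4, -3, -2, 1, 3, 4, 5, 6, 8, 9, 10, 11, 12, 13, 18, 19, 20, 21, 22}
|A + A| = 24

|A + A| = 24


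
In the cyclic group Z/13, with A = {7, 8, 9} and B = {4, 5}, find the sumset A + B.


Work in Z/13Z: reduce every sum a + b modulo 13.
Enumerate all 6 pairs:
a = 7: 7+4=11, 7+5=12
a = 8: 8+4=12, 8+5=0
a = 9: 9+4=0, 9+5=1
Distinct residues collected: {0, 1, 11, 12}
|A + B| = 4 (out of 13 total residues).

A + B = {0, 1, 11, 12}


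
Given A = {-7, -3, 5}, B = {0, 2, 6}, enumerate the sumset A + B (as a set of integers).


A + B = {a + b : a ∈ A, b ∈ B}.
Enumerate all |A|·|B| = 3·3 = 9 pairs (a, b) and collect distinct sums.
a = -7: -7+0=-7, -7+2=-5, -7+6=-1
a = -3: -3+0=-3, -3+2=-1, -3+6=3
a = 5: 5+0=5, 5+2=7, 5+6=11
Collecting distinct sums: A + B = {-7, -5, -3, -1, 3, 5, 7, 11}
|A + B| = 8

A + B = {-7, -5, -3, -1, 3, 5, 7, 11}


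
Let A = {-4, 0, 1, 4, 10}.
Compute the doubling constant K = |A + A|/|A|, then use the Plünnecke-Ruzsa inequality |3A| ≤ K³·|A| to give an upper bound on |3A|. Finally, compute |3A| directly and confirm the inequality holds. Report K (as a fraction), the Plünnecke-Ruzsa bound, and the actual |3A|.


|A| = 5.
Step 1: Compute A + A by enumerating all 25 pairs.
A + A = {-8, -4, -3, 0, 1, 2, 4, 5, 6, 8, 10, 11, 14, 20}, so |A + A| = 14.
Step 2: Doubling constant K = |A + A|/|A| = 14/5 = 14/5 ≈ 2.8000.
Step 3: Plünnecke-Ruzsa gives |3A| ≤ K³·|A| = (2.8000)³ · 5 ≈ 109.7600.
Step 4: Compute 3A = A + A + A directly by enumerating all triples (a,b,c) ∈ A³; |3A| = 27.
Step 5: Check 27 ≤ 109.7600? Yes ✓.

K = 14/5, Plünnecke-Ruzsa bound K³|A| ≈ 109.7600, |3A| = 27, inequality holds.


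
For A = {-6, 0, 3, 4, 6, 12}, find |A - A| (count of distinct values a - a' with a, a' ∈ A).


A - A = {a - a' : a, a' ∈ A}; |A| = 6.
Bounds: 2|A|-1 ≤ |A - A| ≤ |A|² - |A| + 1, i.e. 11 ≤ |A - A| ≤ 31.
Note: 0 ∈ A - A always (from a - a). The set is symmetric: if d ∈ A - A then -d ∈ A - A.
Enumerate nonzero differences d = a - a' with a > a' (then include -d):
Positive differences: {1, 2, 3, 4, 6, 8, 9, 10, 12, 18}
Full difference set: {0} ∪ (positive diffs) ∪ (negative diffs).
|A - A| = 1 + 2·10 = 21 (matches direct enumeration: 21).

|A - A| = 21


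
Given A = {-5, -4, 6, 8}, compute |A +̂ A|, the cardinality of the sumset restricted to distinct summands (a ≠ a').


Restricted sumset: A +̂ A = {a + a' : a ∈ A, a' ∈ A, a ≠ a'}.
Equivalently, take A + A and drop any sum 2a that is achievable ONLY as a + a for a ∈ A (i.e. sums representable only with equal summands).
Enumerate pairs (a, a') with a < a' (symmetric, so each unordered pair gives one sum; this covers all a ≠ a'):
  -5 + -4 = -9
  -5 + 6 = 1
  -5 + 8 = 3
  -4 + 6 = 2
  -4 + 8 = 4
  6 + 8 = 14
Collected distinct sums: {-9, 1, 2, 3, 4, 14}
|A +̂ A| = 6
(Reference bound: |A +̂ A| ≥ 2|A| - 3 for |A| ≥ 2, with |A| = 4 giving ≥ 5.)

|A +̂ A| = 6


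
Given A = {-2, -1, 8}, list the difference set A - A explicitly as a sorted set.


A - A = {a - a' : a, a' ∈ A}.
Compute a - a' for each ordered pair (a, a'):
a = -2: -2--2=0, -2--1=-1, -2-8=-10
a = -1: -1--2=1, -1--1=0, -1-8=-9
a = 8: 8--2=10, 8--1=9, 8-8=0
Collecting distinct values (and noting 0 appears from a-a):
A - A = {-10, -9, -1, 0, 1, 9, 10}
|A - A| = 7

A - A = {-10, -9, -1, 0, 1, 9, 10}


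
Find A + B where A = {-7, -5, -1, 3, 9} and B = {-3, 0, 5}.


A + B = {a + b : a ∈ A, b ∈ B}.
Enumerate all |A|·|B| = 5·3 = 15 pairs (a, b) and collect distinct sums.
a = -7: -7+-3=-10, -7+0=-7, -7+5=-2
a = -5: -5+-3=-8, -5+0=-5, -5+5=0
a = -1: -1+-3=-4, -1+0=-1, -1+5=4
a = 3: 3+-3=0, 3+0=3, 3+5=8
a = 9: 9+-3=6, 9+0=9, 9+5=14
Collecting distinct sums: A + B = {-10, -8, -7, -5, -4, -2, -1, 0, 3, 4, 6, 8, 9, 14}
|A + B| = 14

A + B = {-10, -8, -7, -5, -4, -2, -1, 0, 3, 4, 6, 8, 9, 14}


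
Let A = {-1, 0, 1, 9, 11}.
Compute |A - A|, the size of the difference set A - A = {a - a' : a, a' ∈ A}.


A - A = {a - a' : a, a' ∈ A}; |A| = 5.
Bounds: 2|A|-1 ≤ |A - A| ≤ |A|² - |A| + 1, i.e. 9 ≤ |A - A| ≤ 21.
Note: 0 ∈ A - A always (from a - a). The set is symmetric: if d ∈ A - A then -d ∈ A - A.
Enumerate nonzero differences d = a - a' with a > a' (then include -d):
Positive differences: {1, 2, 8, 9, 10, 11, 12}
Full difference set: {0} ∪ (positive diffs) ∪ (negative diffs).
|A - A| = 1 + 2·7 = 15 (matches direct enumeration: 15).

|A - A| = 15


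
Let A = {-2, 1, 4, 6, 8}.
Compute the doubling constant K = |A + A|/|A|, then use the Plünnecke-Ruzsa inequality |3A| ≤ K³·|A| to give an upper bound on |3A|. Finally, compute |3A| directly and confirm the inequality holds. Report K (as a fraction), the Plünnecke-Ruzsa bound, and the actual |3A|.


|A| = 5.
Step 1: Compute A + A by enumerating all 25 pairs.
A + A = {-4, -1, 2, 4, 5, 6, 7, 8, 9, 10, 12, 14, 16}, so |A + A| = 13.
Step 2: Doubling constant K = |A + A|/|A| = 13/5 = 13/5 ≈ 2.6000.
Step 3: Plünnecke-Ruzsa gives |3A| ≤ K³·|A| = (2.6000)³ · 5 ≈ 87.8800.
Step 4: Compute 3A = A + A + A directly by enumerating all triples (a,b,c) ∈ A³; |3A| = 23.
Step 5: Check 23 ≤ 87.8800? Yes ✓.

K = 13/5, Plünnecke-Ruzsa bound K³|A| ≈ 87.8800, |3A| = 23, inequality holds.


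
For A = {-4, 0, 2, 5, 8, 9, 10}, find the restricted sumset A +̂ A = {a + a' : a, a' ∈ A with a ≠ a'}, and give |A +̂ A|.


Restricted sumset: A +̂ A = {a + a' : a ∈ A, a' ∈ A, a ≠ a'}.
Equivalently, take A + A and drop any sum 2a that is achievable ONLY as a + a for a ∈ A (i.e. sums representable only with equal summands).
Enumerate pairs (a, a') with a < a' (symmetric, so each unordered pair gives one sum; this covers all a ≠ a'):
  -4 + 0 = -4
  -4 + 2 = -2
  -4 + 5 = 1
  -4 + 8 = 4
  -4 + 9 = 5
  -4 + 10 = 6
  0 + 2 = 2
  0 + 5 = 5
  0 + 8 = 8
  0 + 9 = 9
  0 + 10 = 10
  2 + 5 = 7
  2 + 8 = 10
  2 + 9 = 11
  2 + 10 = 12
  5 + 8 = 13
  5 + 9 = 14
  5 + 10 = 15
  8 + 9 = 17
  8 + 10 = 18
  9 + 10 = 19
Collected distinct sums: {-4, -2, 1, 2, 4, 5, 6, 7, 8, 9, 10, 11, 12, 13, 14, 15, 17, 18, 19}
|A +̂ A| = 19
(Reference bound: |A +̂ A| ≥ 2|A| - 3 for |A| ≥ 2, with |A| = 7 giving ≥ 11.)

|A +̂ A| = 19


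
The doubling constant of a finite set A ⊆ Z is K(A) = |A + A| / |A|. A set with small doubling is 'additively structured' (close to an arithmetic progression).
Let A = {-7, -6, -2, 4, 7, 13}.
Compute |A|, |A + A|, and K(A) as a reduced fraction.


|A| = 6.
Compute A + A by enumerating all 36 pairs.
A + A = {-14, -13, -12, -9, -8, -4, -3, -2, 0, 1, 2, 5, 6, 7, 8, 11, 14, 17, 20, 26}, so |A + A| = 20.
K = |A + A| / |A| = 20/6 = 10/3 ≈ 3.3333.
Reference: AP of size 6 gives K = 11/6 ≈ 1.8333; a fully generic set of size 6 gives K ≈ 3.5000.

|A| = 6, |A + A| = 20, K = 20/6 = 10/3.


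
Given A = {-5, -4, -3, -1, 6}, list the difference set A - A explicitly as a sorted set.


A - A = {a - a' : a, a' ∈ A}.
Compute a - a' for each ordered pair (a, a'):
a = -5: -5--5=0, -5--4=-1, -5--3=-2, -5--1=-4, -5-6=-11
a = -4: -4--5=1, -4--4=0, -4--3=-1, -4--1=-3, -4-6=-10
a = -3: -3--5=2, -3--4=1, -3--3=0, -3--1=-2, -3-6=-9
a = -1: -1--5=4, -1--4=3, -1--3=2, -1--1=0, -1-6=-7
a = 6: 6--5=11, 6--4=10, 6--3=9, 6--1=7, 6-6=0
Collecting distinct values (and noting 0 appears from a-a):
A - A = {-11, -10, -9, -7, -4, -3, -2, -1, 0, 1, 2, 3, 4, 7, 9, 10, 11}
|A - A| = 17

A - A = {-11, -10, -9, -7, -4, -3, -2, -1, 0, 1, 2, 3, 4, 7, 9, 10, 11}


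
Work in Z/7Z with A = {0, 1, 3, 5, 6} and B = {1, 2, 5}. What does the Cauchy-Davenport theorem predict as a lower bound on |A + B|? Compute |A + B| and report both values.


Cauchy-Davenport: |A + B| ≥ min(p, |A| + |B| - 1) for A, B nonempty in Z/pZ.
|A| = 5, |B| = 3, p = 7.
CD lower bound = min(7, 5 + 3 - 1) = min(7, 7) = 7.
Compute A + B mod 7 directly:
a = 0: 0+1=1, 0+2=2, 0+5=5
a = 1: 1+1=2, 1+2=3, 1+5=6
a = 3: 3+1=4, 3+2=5, 3+5=1
a = 5: 5+1=6, 5+2=0, 5+5=3
a = 6: 6+1=0, 6+2=1, 6+5=4
A + B = {0, 1, 2, 3, 4, 5, 6}, so |A + B| = 7.
Verify: 7 ≥ 7? Yes ✓.

CD lower bound = 7, actual |A + B| = 7.


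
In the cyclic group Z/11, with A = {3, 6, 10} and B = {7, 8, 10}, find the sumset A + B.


Work in Z/11Z: reduce every sum a + b modulo 11.
Enumerate all 9 pairs:
a = 3: 3+7=10, 3+8=0, 3+10=2
a = 6: 6+7=2, 6+8=3, 6+10=5
a = 10: 10+7=6, 10+8=7, 10+10=9
Distinct residues collected: {0, 2, 3, 5, 6, 7, 9, 10}
|A + B| = 8 (out of 11 total residues).

A + B = {0, 2, 3, 5, 6, 7, 9, 10}


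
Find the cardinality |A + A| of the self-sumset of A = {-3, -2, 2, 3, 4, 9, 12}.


A + A = {a + a' : a, a' ∈ A}; |A| = 7.
General bounds: 2|A| - 1 ≤ |A + A| ≤ |A|(|A|+1)/2, i.e. 13 ≤ |A + A| ≤ 28.
Lower bound 2|A|-1 is attained iff A is an arithmetic progression.
Enumerate sums a + a' for a ≤ a' (symmetric, so this suffices):
a = -3: -3+-3=-6, -3+-2=-5, -3+2=-1, -3+3=0, -3+4=1, -3+9=6, -3+12=9
a = -2: -2+-2=-4, -2+2=0, -2+3=1, -2+4=2, -2+9=7, -2+12=10
a = 2: 2+2=4, 2+3=5, 2+4=6, 2+9=11, 2+12=14
a = 3: 3+3=6, 3+4=7, 3+9=12, 3+12=15
a = 4: 4+4=8, 4+9=13, 4+12=16
a = 9: 9+9=18, 9+12=21
a = 12: 12+12=24
Distinct sums: {-6, -5, -4, -1, 0, 1, 2, 4, 5, 6, 7, 8, 9, 10, 11, 12, 13, 14, 15, 16, 18, 21, 24}
|A + A| = 23

|A + A| = 23


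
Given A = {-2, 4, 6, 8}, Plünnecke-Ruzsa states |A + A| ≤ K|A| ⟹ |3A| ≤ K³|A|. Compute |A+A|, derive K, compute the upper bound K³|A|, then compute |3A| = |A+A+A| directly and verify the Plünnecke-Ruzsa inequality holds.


|A| = 4.
Step 1: Compute A + A by enumerating all 16 pairs.
A + A = {-4, 2, 4, 6, 8, 10, 12, 14, 16}, so |A + A| = 9.
Step 2: Doubling constant K = |A + A|/|A| = 9/4 = 9/4 ≈ 2.2500.
Step 3: Plünnecke-Ruzsa gives |3A| ≤ K³·|A| = (2.2500)³ · 4 ≈ 45.5625.
Step 4: Compute 3A = A + A + A directly by enumerating all triples (a,b,c) ∈ A³; |3A| = 14.
Step 5: Check 14 ≤ 45.5625? Yes ✓.

K = 9/4, Plünnecke-Ruzsa bound K³|A| ≈ 45.5625, |3A| = 14, inequality holds.


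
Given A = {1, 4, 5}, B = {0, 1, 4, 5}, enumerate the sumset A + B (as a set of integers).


A + B = {a + b : a ∈ A, b ∈ B}.
Enumerate all |A|·|B| = 3·4 = 12 pairs (a, b) and collect distinct sums.
a = 1: 1+0=1, 1+1=2, 1+4=5, 1+5=6
a = 4: 4+0=4, 4+1=5, 4+4=8, 4+5=9
a = 5: 5+0=5, 5+1=6, 5+4=9, 5+5=10
Collecting distinct sums: A + B = {1, 2, 4, 5, 6, 8, 9, 10}
|A + B| = 8

A + B = {1, 2, 4, 5, 6, 8, 9, 10}


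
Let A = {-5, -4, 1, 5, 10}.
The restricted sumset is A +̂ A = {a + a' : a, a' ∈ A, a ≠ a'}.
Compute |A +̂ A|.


Restricted sumset: A +̂ A = {a + a' : a ∈ A, a' ∈ A, a ≠ a'}.
Equivalently, take A + A and drop any sum 2a that is achievable ONLY as a + a for a ∈ A (i.e. sums representable only with equal summands).
Enumerate pairs (a, a') with a < a' (symmetric, so each unordered pair gives one sum; this covers all a ≠ a'):
  -5 + -4 = -9
  -5 + 1 = -4
  -5 + 5 = 0
  -5 + 10 = 5
  -4 + 1 = -3
  -4 + 5 = 1
  -4 + 10 = 6
  1 + 5 = 6
  1 + 10 = 11
  5 + 10 = 15
Collected distinct sums: {-9, -4, -3, 0, 1, 5, 6, 11, 15}
|A +̂ A| = 9
(Reference bound: |A +̂ A| ≥ 2|A| - 3 for |A| ≥ 2, with |A| = 5 giving ≥ 7.)

|A +̂ A| = 9


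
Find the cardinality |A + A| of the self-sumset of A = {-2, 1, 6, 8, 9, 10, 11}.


A + A = {a + a' : a, a' ∈ A}; |A| = 7.
General bounds: 2|A| - 1 ≤ |A + A| ≤ |A|(|A|+1)/2, i.e. 13 ≤ |A + A| ≤ 28.
Lower bound 2|A|-1 is attained iff A is an arithmetic progression.
Enumerate sums a + a' for a ≤ a' (symmetric, so this suffices):
a = -2: -2+-2=-4, -2+1=-1, -2+6=4, -2+8=6, -2+9=7, -2+10=8, -2+11=9
a = 1: 1+1=2, 1+6=7, 1+8=9, 1+9=10, 1+10=11, 1+11=12
a = 6: 6+6=12, 6+8=14, 6+9=15, 6+10=16, 6+11=17
a = 8: 8+8=16, 8+9=17, 8+10=18, 8+11=19
a = 9: 9+9=18, 9+10=19, 9+11=20
a = 10: 10+10=20, 10+11=21
a = 11: 11+11=22
Distinct sums: {-4, -1, 2, 4, 6, 7, 8, 9, 10, 11, 12, 14, 15, 16, 17, 18, 19, 20, 21, 22}
|A + A| = 20

|A + A| = 20


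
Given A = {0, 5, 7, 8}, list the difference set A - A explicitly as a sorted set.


A - A = {a - a' : a, a' ∈ A}.
Compute a - a' for each ordered pair (a, a'):
a = 0: 0-0=0, 0-5=-5, 0-7=-7, 0-8=-8
a = 5: 5-0=5, 5-5=0, 5-7=-2, 5-8=-3
a = 7: 7-0=7, 7-5=2, 7-7=0, 7-8=-1
a = 8: 8-0=8, 8-5=3, 8-7=1, 8-8=0
Collecting distinct values (and noting 0 appears from a-a):
A - A = {-8, -7, -5, -3, -2, -1, 0, 1, 2, 3, 5, 7, 8}
|A - A| = 13

A - A = {-8, -7, -5, -3, -2, -1, 0, 1, 2, 3, 5, 7, 8}


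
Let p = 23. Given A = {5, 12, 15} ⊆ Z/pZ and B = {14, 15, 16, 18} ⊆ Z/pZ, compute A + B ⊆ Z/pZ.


Work in Z/23Z: reduce every sum a + b modulo 23.
Enumerate all 12 pairs:
a = 5: 5+14=19, 5+15=20, 5+16=21, 5+18=0
a = 12: 12+14=3, 12+15=4, 12+16=5, 12+18=7
a = 15: 15+14=6, 15+15=7, 15+16=8, 15+18=10
Distinct residues collected: {0, 3, 4, 5, 6, 7, 8, 10, 19, 20, 21}
|A + B| = 11 (out of 23 total residues).

A + B = {0, 3, 4, 5, 6, 7, 8, 10, 19, 20, 21}


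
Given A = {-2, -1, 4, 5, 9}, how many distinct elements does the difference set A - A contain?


A - A = {a - a' : a, a' ∈ A}; |A| = 5.
Bounds: 2|A|-1 ≤ |A - A| ≤ |A|² - |A| + 1, i.e. 9 ≤ |A - A| ≤ 21.
Note: 0 ∈ A - A always (from a - a). The set is symmetric: if d ∈ A - A then -d ∈ A - A.
Enumerate nonzero differences d = a - a' with a > a' (then include -d):
Positive differences: {1, 4, 5, 6, 7, 10, 11}
Full difference set: {0} ∪ (positive diffs) ∪ (negative diffs).
|A - A| = 1 + 2·7 = 15 (matches direct enumeration: 15).

|A - A| = 15


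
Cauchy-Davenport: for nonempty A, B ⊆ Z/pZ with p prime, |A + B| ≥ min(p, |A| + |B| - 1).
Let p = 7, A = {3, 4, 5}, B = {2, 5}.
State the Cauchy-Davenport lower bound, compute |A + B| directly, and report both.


Cauchy-Davenport: |A + B| ≥ min(p, |A| + |B| - 1) for A, B nonempty in Z/pZ.
|A| = 3, |B| = 2, p = 7.
CD lower bound = min(7, 3 + 2 - 1) = min(7, 4) = 4.
Compute A + B mod 7 directly:
a = 3: 3+2=5, 3+5=1
a = 4: 4+2=6, 4+5=2
a = 5: 5+2=0, 5+5=3
A + B = {0, 1, 2, 3, 5, 6}, so |A + B| = 6.
Verify: 6 ≥ 4? Yes ✓.

CD lower bound = 4, actual |A + B| = 6.


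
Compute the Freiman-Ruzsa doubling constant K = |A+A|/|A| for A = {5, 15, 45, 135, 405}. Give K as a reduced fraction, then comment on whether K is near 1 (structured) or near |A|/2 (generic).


|A| = 5.
Compute A + A by enumerating all 25 pairs.
A + A = {10, 20, 30, 50, 60, 90, 140, 150, 180, 270, 410, 420, 450, 540, 810}, so |A + A| = 15.
K = |A + A| / |A| = 15/5 = 3/1 ≈ 3.0000.
Reference: AP of size 5 gives K = 9/5 ≈ 1.8000; a fully generic set of size 5 gives K ≈ 3.0000.

|A| = 5, |A + A| = 15, K = 15/5 = 3/1.


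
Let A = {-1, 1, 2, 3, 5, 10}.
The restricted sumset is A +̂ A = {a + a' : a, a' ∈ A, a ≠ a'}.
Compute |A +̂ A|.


Restricted sumset: A +̂ A = {a + a' : a ∈ A, a' ∈ A, a ≠ a'}.
Equivalently, take A + A and drop any sum 2a that is achievable ONLY as a + a for a ∈ A (i.e. sums representable only with equal summands).
Enumerate pairs (a, a') with a < a' (symmetric, so each unordered pair gives one sum; this covers all a ≠ a'):
  -1 + 1 = 0
  -1 + 2 = 1
  -1 + 3 = 2
  -1 + 5 = 4
  -1 + 10 = 9
  1 + 2 = 3
  1 + 3 = 4
  1 + 5 = 6
  1 + 10 = 11
  2 + 3 = 5
  2 + 5 = 7
  2 + 10 = 12
  3 + 5 = 8
  3 + 10 = 13
  5 + 10 = 15
Collected distinct sums: {0, 1, 2, 3, 4, 5, 6, 7, 8, 9, 11, 12, 13, 15}
|A +̂ A| = 14
(Reference bound: |A +̂ A| ≥ 2|A| - 3 for |A| ≥ 2, with |A| = 6 giving ≥ 9.)

|A +̂ A| = 14


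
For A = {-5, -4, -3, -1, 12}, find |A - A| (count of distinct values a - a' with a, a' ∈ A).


A - A = {a - a' : a, a' ∈ A}; |A| = 5.
Bounds: 2|A|-1 ≤ |A - A| ≤ |A|² - |A| + 1, i.e. 9 ≤ |A - A| ≤ 21.
Note: 0 ∈ A - A always (from a - a). The set is symmetric: if d ∈ A - A then -d ∈ A - A.
Enumerate nonzero differences d = a - a' with a > a' (then include -d):
Positive differences: {1, 2, 3, 4, 13, 15, 16, 17}
Full difference set: {0} ∪ (positive diffs) ∪ (negative diffs).
|A - A| = 1 + 2·8 = 17 (matches direct enumeration: 17).

|A - A| = 17


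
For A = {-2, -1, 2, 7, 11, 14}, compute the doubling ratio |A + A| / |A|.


|A| = 6.
Compute A + A by enumerating all 36 pairs.
A + A = {-4, -3, -2, 0, 1, 4, 5, 6, 9, 10, 12, 13, 14, 16, 18, 21, 22, 25, 28}, so |A + A| = 19.
K = |A + A| / |A| = 19/6 (already in lowest terms) ≈ 3.1667.
Reference: AP of size 6 gives K = 11/6 ≈ 1.8333; a fully generic set of size 6 gives K ≈ 3.5000.

|A| = 6, |A + A| = 19, K = 19/6.


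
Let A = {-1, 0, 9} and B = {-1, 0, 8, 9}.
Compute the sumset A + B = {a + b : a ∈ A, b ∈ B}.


A + B = {a + b : a ∈ A, b ∈ B}.
Enumerate all |A|·|B| = 3·4 = 12 pairs (a, b) and collect distinct sums.
a = -1: -1+-1=-2, -1+0=-1, -1+8=7, -1+9=8
a = 0: 0+-1=-1, 0+0=0, 0+8=8, 0+9=9
a = 9: 9+-1=8, 9+0=9, 9+8=17, 9+9=18
Collecting distinct sums: A + B = {-2, -1, 0, 7, 8, 9, 17, 18}
|A + B| = 8

A + B = {-2, -1, 0, 7, 8, 9, 17, 18}


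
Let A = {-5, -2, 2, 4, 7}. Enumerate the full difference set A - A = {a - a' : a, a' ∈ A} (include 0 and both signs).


A - A = {a - a' : a, a' ∈ A}.
Compute a - a' for each ordered pair (a, a'):
a = -5: -5--5=0, -5--2=-3, -5-2=-7, -5-4=-9, -5-7=-12
a = -2: -2--5=3, -2--2=0, -2-2=-4, -2-4=-6, -2-7=-9
a = 2: 2--5=7, 2--2=4, 2-2=0, 2-4=-2, 2-7=-5
a = 4: 4--5=9, 4--2=6, 4-2=2, 4-4=0, 4-7=-3
a = 7: 7--5=12, 7--2=9, 7-2=5, 7-4=3, 7-7=0
Collecting distinct values (and noting 0 appears from a-a):
A - A = {-12, -9, -7, -6, -5, -4, -3, -2, 0, 2, 3, 4, 5, 6, 7, 9, 12}
|A - A| = 17

A - A = {-12, -9, -7, -6, -5, -4, -3, -2, 0, 2, 3, 4, 5, 6, 7, 9, 12}


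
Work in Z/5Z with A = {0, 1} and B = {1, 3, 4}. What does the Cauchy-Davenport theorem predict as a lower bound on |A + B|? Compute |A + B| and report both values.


Cauchy-Davenport: |A + B| ≥ min(p, |A| + |B| - 1) for A, B nonempty in Z/pZ.
|A| = 2, |B| = 3, p = 5.
CD lower bound = min(5, 2 + 3 - 1) = min(5, 4) = 4.
Compute A + B mod 5 directly:
a = 0: 0+1=1, 0+3=3, 0+4=4
a = 1: 1+1=2, 1+3=4, 1+4=0
A + B = {0, 1, 2, 3, 4}, so |A + B| = 5.
Verify: 5 ≥ 4? Yes ✓.

CD lower bound = 4, actual |A + B| = 5.


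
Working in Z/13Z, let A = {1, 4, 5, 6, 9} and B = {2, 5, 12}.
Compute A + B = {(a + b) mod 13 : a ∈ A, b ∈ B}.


Work in Z/13Z: reduce every sum a + b modulo 13.
Enumerate all 15 pairs:
a = 1: 1+2=3, 1+5=6, 1+12=0
a = 4: 4+2=6, 4+5=9, 4+12=3
a = 5: 5+2=7, 5+5=10, 5+12=4
a = 6: 6+2=8, 6+5=11, 6+12=5
a = 9: 9+2=11, 9+5=1, 9+12=8
Distinct residues collected: {0, 1, 3, 4, 5, 6, 7, 8, 9, 10, 11}
|A + B| = 11 (out of 13 total residues).

A + B = {0, 1, 3, 4, 5, 6, 7, 8, 9, 10, 11}


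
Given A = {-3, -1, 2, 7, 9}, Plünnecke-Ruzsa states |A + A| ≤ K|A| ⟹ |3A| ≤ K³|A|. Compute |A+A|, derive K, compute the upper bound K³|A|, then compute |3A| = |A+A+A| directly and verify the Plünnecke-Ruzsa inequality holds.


|A| = 5.
Step 1: Compute A + A by enumerating all 25 pairs.
A + A = {-6, -4, -2, -1, 1, 4, 6, 8, 9, 11, 14, 16, 18}, so |A + A| = 13.
Step 2: Doubling constant K = |A + A|/|A| = 13/5 = 13/5 ≈ 2.6000.
Step 3: Plünnecke-Ruzsa gives |3A| ≤ K³·|A| = (2.6000)³ · 5 ≈ 87.8800.
Step 4: Compute 3A = A + A + A directly by enumerating all triples (a,b,c) ∈ A³; |3A| = 25.
Step 5: Check 25 ≤ 87.8800? Yes ✓.

K = 13/5, Plünnecke-Ruzsa bound K³|A| ≈ 87.8800, |3A| = 25, inequality holds.


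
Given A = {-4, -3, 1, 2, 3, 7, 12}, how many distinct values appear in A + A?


A + A = {a + a' : a, a' ∈ A}; |A| = 7.
General bounds: 2|A| - 1 ≤ |A + A| ≤ |A|(|A|+1)/2, i.e. 13 ≤ |A + A| ≤ 28.
Lower bound 2|A|-1 is attained iff A is an arithmetic progression.
Enumerate sums a + a' for a ≤ a' (symmetric, so this suffices):
a = -4: -4+-4=-8, -4+-3=-7, -4+1=-3, -4+2=-2, -4+3=-1, -4+7=3, -4+12=8
a = -3: -3+-3=-6, -3+1=-2, -3+2=-1, -3+3=0, -3+7=4, -3+12=9
a = 1: 1+1=2, 1+2=3, 1+3=4, 1+7=8, 1+12=13
a = 2: 2+2=4, 2+3=5, 2+7=9, 2+12=14
a = 3: 3+3=6, 3+7=10, 3+12=15
a = 7: 7+7=14, 7+12=19
a = 12: 12+12=24
Distinct sums: {-8, -7, -6, -3, -2, -1, 0, 2, 3, 4, 5, 6, 8, 9, 10, 13, 14, 15, 19, 24}
|A + A| = 20

|A + A| = 20


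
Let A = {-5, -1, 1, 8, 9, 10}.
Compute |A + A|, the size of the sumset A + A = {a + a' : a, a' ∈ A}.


A + A = {a + a' : a, a' ∈ A}; |A| = 6.
General bounds: 2|A| - 1 ≤ |A + A| ≤ |A|(|A|+1)/2, i.e. 11 ≤ |A + A| ≤ 21.
Lower bound 2|A|-1 is attained iff A is an arithmetic progression.
Enumerate sums a + a' for a ≤ a' (symmetric, so this suffices):
a = -5: -5+-5=-10, -5+-1=-6, -5+1=-4, -5+8=3, -5+9=4, -5+10=5
a = -1: -1+-1=-2, -1+1=0, -1+8=7, -1+9=8, -1+10=9
a = 1: 1+1=2, 1+8=9, 1+9=10, 1+10=11
a = 8: 8+8=16, 8+9=17, 8+10=18
a = 9: 9+9=18, 9+10=19
a = 10: 10+10=20
Distinct sums: {-10, -6, -4, -2, 0, 2, 3, 4, 5, 7, 8, 9, 10, 11, 16, 17, 18, 19, 20}
|A + A| = 19

|A + A| = 19


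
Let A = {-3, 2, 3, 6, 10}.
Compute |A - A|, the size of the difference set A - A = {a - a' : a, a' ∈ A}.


A - A = {a - a' : a, a' ∈ A}; |A| = 5.
Bounds: 2|A|-1 ≤ |A - A| ≤ |A|² - |A| + 1, i.e. 9 ≤ |A - A| ≤ 21.
Note: 0 ∈ A - A always (from a - a). The set is symmetric: if d ∈ A - A then -d ∈ A - A.
Enumerate nonzero differences d = a - a' with a > a' (then include -d):
Positive differences: {1, 3, 4, 5, 6, 7, 8, 9, 13}
Full difference set: {0} ∪ (positive diffs) ∪ (negative diffs).
|A - A| = 1 + 2·9 = 19 (matches direct enumeration: 19).

|A - A| = 19


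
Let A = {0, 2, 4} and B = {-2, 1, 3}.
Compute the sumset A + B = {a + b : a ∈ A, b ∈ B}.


A + B = {a + b : a ∈ A, b ∈ B}.
Enumerate all |A|·|B| = 3·3 = 9 pairs (a, b) and collect distinct sums.
a = 0: 0+-2=-2, 0+1=1, 0+3=3
a = 2: 2+-2=0, 2+1=3, 2+3=5
a = 4: 4+-2=2, 4+1=5, 4+3=7
Collecting distinct sums: A + B = {-2, 0, 1, 2, 3, 5, 7}
|A + B| = 7

A + B = {-2, 0, 1, 2, 3, 5, 7}


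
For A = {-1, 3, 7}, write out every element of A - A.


A - A = {a - a' : a, a' ∈ A}.
Compute a - a' for each ordered pair (a, a'):
a = -1: -1--1=0, -1-3=-4, -1-7=-8
a = 3: 3--1=4, 3-3=0, 3-7=-4
a = 7: 7--1=8, 7-3=4, 7-7=0
Collecting distinct values (and noting 0 appears from a-a):
A - A = {-8, -4, 0, 4, 8}
|A - A| = 5

A - A = {-8, -4, 0, 4, 8}


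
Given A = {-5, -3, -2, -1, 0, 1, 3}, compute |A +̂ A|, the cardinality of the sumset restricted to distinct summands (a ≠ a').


Restricted sumset: A +̂ A = {a + a' : a ∈ A, a' ∈ A, a ≠ a'}.
Equivalently, take A + A and drop any sum 2a that is achievable ONLY as a + a for a ∈ A (i.e. sums representable only with equal summands).
Enumerate pairs (a, a') with a < a' (symmetric, so each unordered pair gives one sum; this covers all a ≠ a'):
  -5 + -3 = -8
  -5 + -2 = -7
  -5 + -1 = -6
  -5 + 0 = -5
  -5 + 1 = -4
  -5 + 3 = -2
  -3 + -2 = -5
  -3 + -1 = -4
  -3 + 0 = -3
  -3 + 1 = -2
  -3 + 3 = 0
  -2 + -1 = -3
  -2 + 0 = -2
  -2 + 1 = -1
  -2 + 3 = 1
  -1 + 0 = -1
  -1 + 1 = 0
  -1 + 3 = 2
  0 + 1 = 1
  0 + 3 = 3
  1 + 3 = 4
Collected distinct sums: {-8, -7, -6, -5, -4, -3, -2, -1, 0, 1, 2, 3, 4}
|A +̂ A| = 13
(Reference bound: |A +̂ A| ≥ 2|A| - 3 for |A| ≥ 2, with |A| = 7 giving ≥ 11.)

|A +̂ A| = 13


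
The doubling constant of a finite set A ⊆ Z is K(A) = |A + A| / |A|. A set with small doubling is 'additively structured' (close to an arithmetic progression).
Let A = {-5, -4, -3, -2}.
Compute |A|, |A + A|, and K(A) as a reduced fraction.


|A| = 4.
Compute A + A by enumerating all 16 pairs.
A + A = {-10, -9, -8, -7, -6, -5, -4}, so |A + A| = 7.
K = |A + A| / |A| = 7/4 (already in lowest terms) ≈ 1.7500.
Reference: AP of size 4 gives K = 7/4 ≈ 1.7500; a fully generic set of size 4 gives K ≈ 2.5000.

|A| = 4, |A + A| = 7, K = 7/4.


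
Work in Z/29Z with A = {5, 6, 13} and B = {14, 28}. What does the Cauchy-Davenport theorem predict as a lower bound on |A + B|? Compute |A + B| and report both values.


Cauchy-Davenport: |A + B| ≥ min(p, |A| + |B| - 1) for A, B nonempty in Z/pZ.
|A| = 3, |B| = 2, p = 29.
CD lower bound = min(29, 3 + 2 - 1) = min(29, 4) = 4.
Compute A + B mod 29 directly:
a = 5: 5+14=19, 5+28=4
a = 6: 6+14=20, 6+28=5
a = 13: 13+14=27, 13+28=12
A + B = {4, 5, 12, 19, 20, 27}, so |A + B| = 6.
Verify: 6 ≥ 4? Yes ✓.

CD lower bound = 4, actual |A + B| = 6.


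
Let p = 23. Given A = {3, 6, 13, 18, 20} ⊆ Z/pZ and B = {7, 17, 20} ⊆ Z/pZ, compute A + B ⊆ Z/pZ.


Work in Z/23Z: reduce every sum a + b modulo 23.
Enumerate all 15 pairs:
a = 3: 3+7=10, 3+17=20, 3+20=0
a = 6: 6+7=13, 6+17=0, 6+20=3
a = 13: 13+7=20, 13+17=7, 13+20=10
a = 18: 18+7=2, 18+17=12, 18+20=15
a = 20: 20+7=4, 20+17=14, 20+20=17
Distinct residues collected: {0, 2, 3, 4, 7, 10, 12, 13, 14, 15, 17, 20}
|A + B| = 12 (out of 23 total residues).

A + B = {0, 2, 3, 4, 7, 10, 12, 13, 14, 15, 17, 20}


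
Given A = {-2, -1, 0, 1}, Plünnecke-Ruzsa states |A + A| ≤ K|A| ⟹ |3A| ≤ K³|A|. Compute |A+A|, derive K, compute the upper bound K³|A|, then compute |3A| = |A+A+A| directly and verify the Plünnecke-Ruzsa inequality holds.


|A| = 4.
Step 1: Compute A + A by enumerating all 16 pairs.
A + A = {-4, -3, -2, -1, 0, 1, 2}, so |A + A| = 7.
Step 2: Doubling constant K = |A + A|/|A| = 7/4 = 7/4 ≈ 1.7500.
Step 3: Plünnecke-Ruzsa gives |3A| ≤ K³·|A| = (1.7500)³ · 4 ≈ 21.4375.
Step 4: Compute 3A = A + A + A directly by enumerating all triples (a,b,c) ∈ A³; |3A| = 10.
Step 5: Check 10 ≤ 21.4375? Yes ✓.

K = 7/4, Plünnecke-Ruzsa bound K³|A| ≈ 21.4375, |3A| = 10, inequality holds.


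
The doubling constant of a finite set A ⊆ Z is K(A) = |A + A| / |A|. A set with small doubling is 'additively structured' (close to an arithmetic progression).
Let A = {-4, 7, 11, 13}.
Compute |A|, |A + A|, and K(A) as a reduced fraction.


|A| = 4.
Compute A + A by enumerating all 16 pairs.
A + A = {-8, 3, 7, 9, 14, 18, 20, 22, 24, 26}, so |A + A| = 10.
K = |A + A| / |A| = 10/4 = 5/2 ≈ 2.5000.
Reference: AP of size 4 gives K = 7/4 ≈ 1.7500; a fully generic set of size 4 gives K ≈ 2.5000.

|A| = 4, |A + A| = 10, K = 10/4 = 5/2.


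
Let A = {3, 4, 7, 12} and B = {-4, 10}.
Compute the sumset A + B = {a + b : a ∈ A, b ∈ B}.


A + B = {a + b : a ∈ A, b ∈ B}.
Enumerate all |A|·|B| = 4·2 = 8 pairs (a, b) and collect distinct sums.
a = 3: 3+-4=-1, 3+10=13
a = 4: 4+-4=0, 4+10=14
a = 7: 7+-4=3, 7+10=17
a = 12: 12+-4=8, 12+10=22
Collecting distinct sums: A + B = {-1, 0, 3, 8, 13, 14, 17, 22}
|A + B| = 8

A + B = {-1, 0, 3, 8, 13, 14, 17, 22}


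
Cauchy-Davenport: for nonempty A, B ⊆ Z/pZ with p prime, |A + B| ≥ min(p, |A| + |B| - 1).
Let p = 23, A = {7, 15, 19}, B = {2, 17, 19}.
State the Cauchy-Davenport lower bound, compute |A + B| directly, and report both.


Cauchy-Davenport: |A + B| ≥ min(p, |A| + |B| - 1) for A, B nonempty in Z/pZ.
|A| = 3, |B| = 3, p = 23.
CD lower bound = min(23, 3 + 3 - 1) = min(23, 5) = 5.
Compute A + B mod 23 directly:
a = 7: 7+2=9, 7+17=1, 7+19=3
a = 15: 15+2=17, 15+17=9, 15+19=11
a = 19: 19+2=21, 19+17=13, 19+19=15
A + B = {1, 3, 9, 11, 13, 15, 17, 21}, so |A + B| = 8.
Verify: 8 ≥ 5? Yes ✓.

CD lower bound = 5, actual |A + B| = 8.


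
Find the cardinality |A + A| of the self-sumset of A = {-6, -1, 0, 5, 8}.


A + A = {a + a' : a, a' ∈ A}; |A| = 5.
General bounds: 2|A| - 1 ≤ |A + A| ≤ |A|(|A|+1)/2, i.e. 9 ≤ |A + A| ≤ 15.
Lower bound 2|A|-1 is attained iff A is an arithmetic progression.
Enumerate sums a + a' for a ≤ a' (symmetric, so this suffices):
a = -6: -6+-6=-12, -6+-1=-7, -6+0=-6, -6+5=-1, -6+8=2
a = -1: -1+-1=-2, -1+0=-1, -1+5=4, -1+8=7
a = 0: 0+0=0, 0+5=5, 0+8=8
a = 5: 5+5=10, 5+8=13
a = 8: 8+8=16
Distinct sums: {-12, -7, -6, -2, -1, 0, 2, 4, 5, 7, 8, 10, 13, 16}
|A + A| = 14

|A + A| = 14


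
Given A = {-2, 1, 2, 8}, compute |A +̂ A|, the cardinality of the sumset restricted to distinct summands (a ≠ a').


Restricted sumset: A +̂ A = {a + a' : a ∈ A, a' ∈ A, a ≠ a'}.
Equivalently, take A + A and drop any sum 2a that is achievable ONLY as a + a for a ∈ A (i.e. sums representable only with equal summands).
Enumerate pairs (a, a') with a < a' (symmetric, so each unordered pair gives one sum; this covers all a ≠ a'):
  -2 + 1 = -1
  -2 + 2 = 0
  -2 + 8 = 6
  1 + 2 = 3
  1 + 8 = 9
  2 + 8 = 10
Collected distinct sums: {-1, 0, 3, 6, 9, 10}
|A +̂ A| = 6
(Reference bound: |A +̂ A| ≥ 2|A| - 3 for |A| ≥ 2, with |A| = 4 giving ≥ 5.)

|A +̂ A| = 6


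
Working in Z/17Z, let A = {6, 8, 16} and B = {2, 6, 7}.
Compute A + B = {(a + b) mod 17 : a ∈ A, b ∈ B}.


Work in Z/17Z: reduce every sum a + b modulo 17.
Enumerate all 9 pairs:
a = 6: 6+2=8, 6+6=12, 6+7=13
a = 8: 8+2=10, 8+6=14, 8+7=15
a = 16: 16+2=1, 16+6=5, 16+7=6
Distinct residues collected: {1, 5, 6, 8, 10, 12, 13, 14, 15}
|A + B| = 9 (out of 17 total residues).

A + B = {1, 5, 6, 8, 10, 12, 13, 14, 15}


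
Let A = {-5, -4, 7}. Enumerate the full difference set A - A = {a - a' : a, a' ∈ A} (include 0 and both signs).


A - A = {a - a' : a, a' ∈ A}.
Compute a - a' for each ordered pair (a, a'):
a = -5: -5--5=0, -5--4=-1, -5-7=-12
a = -4: -4--5=1, -4--4=0, -4-7=-11
a = 7: 7--5=12, 7--4=11, 7-7=0
Collecting distinct values (and noting 0 appears from a-a):
A - A = {-12, -11, -1, 0, 1, 11, 12}
|A - A| = 7

A - A = {-12, -11, -1, 0, 1, 11, 12}


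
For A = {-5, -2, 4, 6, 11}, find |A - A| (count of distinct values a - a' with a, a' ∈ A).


A - A = {a - a' : a, a' ∈ A}; |A| = 5.
Bounds: 2|A|-1 ≤ |A - A| ≤ |A|² - |A| + 1, i.e. 9 ≤ |A - A| ≤ 21.
Note: 0 ∈ A - A always (from a - a). The set is symmetric: if d ∈ A - A then -d ∈ A - A.
Enumerate nonzero differences d = a - a' with a > a' (then include -d):
Positive differences: {2, 3, 5, 6, 7, 8, 9, 11, 13, 16}
Full difference set: {0} ∪ (positive diffs) ∪ (negative diffs).
|A - A| = 1 + 2·10 = 21 (matches direct enumeration: 21).

|A - A| = 21


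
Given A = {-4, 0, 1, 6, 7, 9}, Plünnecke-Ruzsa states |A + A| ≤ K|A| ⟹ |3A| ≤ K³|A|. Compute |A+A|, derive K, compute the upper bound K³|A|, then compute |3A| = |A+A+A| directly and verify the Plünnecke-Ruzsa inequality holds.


|A| = 6.
Step 1: Compute A + A by enumerating all 36 pairs.
A + A = {-8, -4, -3, 0, 1, 2, 3, 5, 6, 7, 8, 9, 10, 12, 13, 14, 15, 16, 18}, so |A + A| = 19.
Step 2: Doubling constant K = |A + A|/|A| = 19/6 = 19/6 ≈ 3.1667.
Step 3: Plünnecke-Ruzsa gives |3A| ≤ K³·|A| = (3.1667)³ · 6 ≈ 190.5278.
Step 4: Compute 3A = A + A + A directly by enumerating all triples (a,b,c) ∈ A³; |3A| = 34.
Step 5: Check 34 ≤ 190.5278? Yes ✓.

K = 19/6, Plünnecke-Ruzsa bound K³|A| ≈ 190.5278, |3A| = 34, inequality holds.


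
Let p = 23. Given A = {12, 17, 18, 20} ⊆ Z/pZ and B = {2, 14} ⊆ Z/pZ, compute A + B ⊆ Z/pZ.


Work in Z/23Z: reduce every sum a + b modulo 23.
Enumerate all 8 pairs:
a = 12: 12+2=14, 12+14=3
a = 17: 17+2=19, 17+14=8
a = 18: 18+2=20, 18+14=9
a = 20: 20+2=22, 20+14=11
Distinct residues collected: {3, 8, 9, 11, 14, 19, 20, 22}
|A + B| = 8 (out of 23 total residues).

A + B = {3, 8, 9, 11, 14, 19, 20, 22}


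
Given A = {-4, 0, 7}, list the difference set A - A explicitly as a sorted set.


A - A = {a - a' : a, a' ∈ A}.
Compute a - a' for each ordered pair (a, a'):
a = -4: -4--4=0, -4-0=-4, -4-7=-11
a = 0: 0--4=4, 0-0=0, 0-7=-7
a = 7: 7--4=11, 7-0=7, 7-7=0
Collecting distinct values (and noting 0 appears from a-a):
A - A = {-11, -7, -4, 0, 4, 7, 11}
|A - A| = 7

A - A = {-11, -7, -4, 0, 4, 7, 11}


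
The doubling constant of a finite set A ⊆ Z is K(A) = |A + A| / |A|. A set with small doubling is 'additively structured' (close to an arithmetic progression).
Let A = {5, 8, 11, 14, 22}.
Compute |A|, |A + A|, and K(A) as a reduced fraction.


|A| = 5.
Compute A + A by enumerating all 25 pairs.
A + A = {10, 13, 16, 19, 22, 25, 27, 28, 30, 33, 36, 44}, so |A + A| = 12.
K = |A + A| / |A| = 12/5 (already in lowest terms) ≈ 2.4000.
Reference: AP of size 5 gives K = 9/5 ≈ 1.8000; a fully generic set of size 5 gives K ≈ 3.0000.

|A| = 5, |A + A| = 12, K = 12/5.


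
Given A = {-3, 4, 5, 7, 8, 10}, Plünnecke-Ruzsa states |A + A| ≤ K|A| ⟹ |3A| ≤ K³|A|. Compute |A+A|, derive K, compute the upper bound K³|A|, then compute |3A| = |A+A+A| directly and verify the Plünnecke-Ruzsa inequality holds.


|A| = 6.
Step 1: Compute A + A by enumerating all 36 pairs.
A + A = {-6, 1, 2, 4, 5, 7, 8, 9, 10, 11, 12, 13, 14, 15, 16, 17, 18, 20}, so |A + A| = 18.
Step 2: Doubling constant K = |A + A|/|A| = 18/6 = 18/6 ≈ 3.0000.
Step 3: Plünnecke-Ruzsa gives |3A| ≤ K³·|A| = (3.0000)³ · 6 ≈ 162.0000.
Step 4: Compute 3A = A + A + A directly by enumerating all triples (a,b,c) ∈ A³; |3A| = 31.
Step 5: Check 31 ≤ 162.0000? Yes ✓.

K = 18/6, Plünnecke-Ruzsa bound K³|A| ≈ 162.0000, |3A| = 31, inequality holds.


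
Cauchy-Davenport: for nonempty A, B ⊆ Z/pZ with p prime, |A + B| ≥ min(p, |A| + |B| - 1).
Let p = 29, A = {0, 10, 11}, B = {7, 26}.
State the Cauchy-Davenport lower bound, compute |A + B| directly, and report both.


Cauchy-Davenport: |A + B| ≥ min(p, |A| + |B| - 1) for A, B nonempty in Z/pZ.
|A| = 3, |B| = 2, p = 29.
CD lower bound = min(29, 3 + 2 - 1) = min(29, 4) = 4.
Compute A + B mod 29 directly:
a = 0: 0+7=7, 0+26=26
a = 10: 10+7=17, 10+26=7
a = 11: 11+7=18, 11+26=8
A + B = {7, 8, 17, 18, 26}, so |A + B| = 5.
Verify: 5 ≥ 4? Yes ✓.

CD lower bound = 4, actual |A + B| = 5.


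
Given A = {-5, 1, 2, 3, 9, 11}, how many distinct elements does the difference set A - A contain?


A - A = {a - a' : a, a' ∈ A}; |A| = 6.
Bounds: 2|A|-1 ≤ |A - A| ≤ |A|² - |A| + 1, i.e. 11 ≤ |A - A| ≤ 31.
Note: 0 ∈ A - A always (from a - a). The set is symmetric: if d ∈ A - A then -d ∈ A - A.
Enumerate nonzero differences d = a - a' with a > a' (then include -d):
Positive differences: {1, 2, 6, 7, 8, 9, 10, 14, 16}
Full difference set: {0} ∪ (positive diffs) ∪ (negative diffs).
|A - A| = 1 + 2·9 = 19 (matches direct enumeration: 19).

|A - A| = 19


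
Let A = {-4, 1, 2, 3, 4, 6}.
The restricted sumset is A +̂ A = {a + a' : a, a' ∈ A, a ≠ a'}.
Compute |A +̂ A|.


Restricted sumset: A +̂ A = {a + a' : a ∈ A, a' ∈ A, a ≠ a'}.
Equivalently, take A + A and drop any sum 2a that is achievable ONLY as a + a for a ∈ A (i.e. sums representable only with equal summands).
Enumerate pairs (a, a') with a < a' (symmetric, so each unordered pair gives one sum; this covers all a ≠ a'):
  -4 + 1 = -3
  -4 + 2 = -2
  -4 + 3 = -1
  -4 + 4 = 0
  -4 + 6 = 2
  1 + 2 = 3
  1 + 3 = 4
  1 + 4 = 5
  1 + 6 = 7
  2 + 3 = 5
  2 + 4 = 6
  2 + 6 = 8
  3 + 4 = 7
  3 + 6 = 9
  4 + 6 = 10
Collected distinct sums: {-3, -2, -1, 0, 2, 3, 4, 5, 6, 7, 8, 9, 10}
|A +̂ A| = 13
(Reference bound: |A +̂ A| ≥ 2|A| - 3 for |A| ≥ 2, with |A| = 6 giving ≥ 9.)

|A +̂ A| = 13


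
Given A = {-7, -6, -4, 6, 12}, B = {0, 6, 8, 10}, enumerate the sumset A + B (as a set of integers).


A + B = {a + b : a ∈ A, b ∈ B}.
Enumerate all |A|·|B| = 5·4 = 20 pairs (a, b) and collect distinct sums.
a = -7: -7+0=-7, -7+6=-1, -7+8=1, -7+10=3
a = -6: -6+0=-6, -6+6=0, -6+8=2, -6+10=4
a = -4: -4+0=-4, -4+6=2, -4+8=4, -4+10=6
a = 6: 6+0=6, 6+6=12, 6+8=14, 6+10=16
a = 12: 12+0=12, 12+6=18, 12+8=20, 12+10=22
Collecting distinct sums: A + B = {-7, -6, -4, -1, 0, 1, 2, 3, 4, 6, 12, 14, 16, 18, 20, 22}
|A + B| = 16

A + B = {-7, -6, -4, -1, 0, 1, 2, 3, 4, 6, 12, 14, 16, 18, 20, 22}


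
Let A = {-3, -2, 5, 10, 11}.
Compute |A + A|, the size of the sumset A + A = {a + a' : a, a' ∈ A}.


A + A = {a + a' : a, a' ∈ A}; |A| = 5.
General bounds: 2|A| - 1 ≤ |A + A| ≤ |A|(|A|+1)/2, i.e. 9 ≤ |A + A| ≤ 15.
Lower bound 2|A|-1 is attained iff A is an arithmetic progression.
Enumerate sums a + a' for a ≤ a' (symmetric, so this suffices):
a = -3: -3+-3=-6, -3+-2=-5, -3+5=2, -3+10=7, -3+11=8
a = -2: -2+-2=-4, -2+5=3, -2+10=8, -2+11=9
a = 5: 5+5=10, 5+10=15, 5+11=16
a = 10: 10+10=20, 10+11=21
a = 11: 11+11=22
Distinct sums: {-6, -5, -4, 2, 3, 7, 8, 9, 10, 15, 16, 20, 21, 22}
|A + A| = 14

|A + A| = 14


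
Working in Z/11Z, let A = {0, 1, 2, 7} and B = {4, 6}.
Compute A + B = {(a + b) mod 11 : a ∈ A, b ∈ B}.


Work in Z/11Z: reduce every sum a + b modulo 11.
Enumerate all 8 pairs:
a = 0: 0+4=4, 0+6=6
a = 1: 1+4=5, 1+6=7
a = 2: 2+4=6, 2+6=8
a = 7: 7+4=0, 7+6=2
Distinct residues collected: {0, 2, 4, 5, 6, 7, 8}
|A + B| = 7 (out of 11 total residues).

A + B = {0, 2, 4, 5, 6, 7, 8}


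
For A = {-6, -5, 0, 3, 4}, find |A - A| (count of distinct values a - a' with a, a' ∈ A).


A - A = {a - a' : a, a' ∈ A}; |A| = 5.
Bounds: 2|A|-1 ≤ |A - A| ≤ |A|² - |A| + 1, i.e. 9 ≤ |A - A| ≤ 21.
Note: 0 ∈ A - A always (from a - a). The set is symmetric: if d ∈ A - A then -d ∈ A - A.
Enumerate nonzero differences d = a - a' with a > a' (then include -d):
Positive differences: {1, 3, 4, 5, 6, 8, 9, 10}
Full difference set: {0} ∪ (positive diffs) ∪ (negative diffs).
|A - A| = 1 + 2·8 = 17 (matches direct enumeration: 17).

|A - A| = 17


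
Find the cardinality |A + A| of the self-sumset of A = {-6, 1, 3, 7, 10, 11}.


A + A = {a + a' : a, a' ∈ A}; |A| = 6.
General bounds: 2|A| - 1 ≤ |A + A| ≤ |A|(|A|+1)/2, i.e. 11 ≤ |A + A| ≤ 21.
Lower bound 2|A|-1 is attained iff A is an arithmetic progression.
Enumerate sums a + a' for a ≤ a' (symmetric, so this suffices):
a = -6: -6+-6=-12, -6+1=-5, -6+3=-3, -6+7=1, -6+10=4, -6+11=5
a = 1: 1+1=2, 1+3=4, 1+7=8, 1+10=11, 1+11=12
a = 3: 3+3=6, 3+7=10, 3+10=13, 3+11=14
a = 7: 7+7=14, 7+10=17, 7+11=18
a = 10: 10+10=20, 10+11=21
a = 11: 11+11=22
Distinct sums: {-12, -5, -3, 1, 2, 4, 5, 6, 8, 10, 11, 12, 13, 14, 17, 18, 20, 21, 22}
|A + A| = 19

|A + A| = 19
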